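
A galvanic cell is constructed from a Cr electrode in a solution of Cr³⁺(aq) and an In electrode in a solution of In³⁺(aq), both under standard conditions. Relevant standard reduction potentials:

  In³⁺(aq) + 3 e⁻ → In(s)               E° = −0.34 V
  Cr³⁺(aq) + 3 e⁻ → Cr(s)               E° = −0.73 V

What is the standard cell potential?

Of the two couples in this cell, the one with the more positive reduction potential is reduced at the cathode: here that is In³⁺/In (−0.34 V); Cr³⁺/Cr (−0.73 V) is the anode.
E°cell = E°(cathode) − E°(anode) = −0.34 − (−0.73) = +0.39 V.

+0.39 V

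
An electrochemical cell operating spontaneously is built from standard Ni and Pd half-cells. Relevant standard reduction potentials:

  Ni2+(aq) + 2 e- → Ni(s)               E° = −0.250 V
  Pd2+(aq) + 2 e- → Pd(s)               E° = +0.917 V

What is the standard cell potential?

+1.167 V

Of the two couples in this cell, the one with the more positive reduction potential is reduced at the cathode: here that is Pd²⁺/Pd (+0.917 V); Ni²⁺/Ni (−0.250 V) is the anode.
E°cell = E°(cathode) − E°(anode) = +0.917 − (−0.250) = +1.167 V.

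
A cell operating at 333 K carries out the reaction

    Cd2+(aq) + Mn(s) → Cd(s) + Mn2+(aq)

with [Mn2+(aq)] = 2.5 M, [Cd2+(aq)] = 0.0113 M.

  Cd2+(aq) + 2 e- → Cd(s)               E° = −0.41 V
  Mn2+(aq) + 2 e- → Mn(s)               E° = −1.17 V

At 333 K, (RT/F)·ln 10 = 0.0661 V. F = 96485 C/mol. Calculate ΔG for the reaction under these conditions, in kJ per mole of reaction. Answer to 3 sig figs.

−132 kJ/mol

E°cell = −0.41 − (−1.17) = +0.76 V; the balanced reaction transfers n = 2 electrons.
Q = [Mn2+(aq)] / [Cd2+(aq)] = 221, so log Q = 2.345 and E = +0.76 − (0.0661/2)(2.345) = +0.6825 V.
Finally ΔG = −nFE = −(2)(96485 C/mol)(+0.6825 V) = −132 kJ/mol.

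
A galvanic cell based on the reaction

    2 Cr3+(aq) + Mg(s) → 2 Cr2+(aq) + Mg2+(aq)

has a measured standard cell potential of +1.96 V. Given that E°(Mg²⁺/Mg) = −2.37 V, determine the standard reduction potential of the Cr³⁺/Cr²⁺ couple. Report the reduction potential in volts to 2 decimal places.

−0.41 V

In the reaction as written the Cr³⁺/Cr²⁺ couple is reduced (cathode) and Mg²⁺/Mg is oxidized (anode), so E°cell = E°(Cr³⁺/Cr²⁺) − E°(Mg²⁺/Mg).
E°(Cr³⁺/Cr²⁺) = E°cell + E°(anode) = +1.96 + (−2.37) = −0.41 V.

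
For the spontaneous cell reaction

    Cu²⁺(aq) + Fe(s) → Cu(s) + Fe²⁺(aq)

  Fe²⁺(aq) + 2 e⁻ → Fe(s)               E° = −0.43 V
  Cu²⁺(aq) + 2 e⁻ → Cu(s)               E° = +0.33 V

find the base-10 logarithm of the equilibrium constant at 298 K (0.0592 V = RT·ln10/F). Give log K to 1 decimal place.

The Cu²⁺/Cu couple is reduced (cathode); E°cell = +0.33 − (−0.43) = +0.76 V with n = 2.
At equilibrium E = 0, so log K = nE°cell / 0.0592 = (2)(+0.76) / 0.0592 = 25.7.

log K = 25.7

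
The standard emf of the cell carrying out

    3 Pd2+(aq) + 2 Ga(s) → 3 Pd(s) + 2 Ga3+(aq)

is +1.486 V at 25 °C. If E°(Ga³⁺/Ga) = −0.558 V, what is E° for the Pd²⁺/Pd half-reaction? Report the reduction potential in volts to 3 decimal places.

In the reaction as written the Pd²⁺/Pd couple is reduced (cathode) and Ga³⁺/Ga is oxidized (anode), so E°cell = E°(Pd²⁺/Pd) − E°(Ga³⁺/Ga).
E°(Pd²⁺/Pd) = E°cell + E°(anode) = +1.486 + (−0.558) = +0.928 V.

+0.928 V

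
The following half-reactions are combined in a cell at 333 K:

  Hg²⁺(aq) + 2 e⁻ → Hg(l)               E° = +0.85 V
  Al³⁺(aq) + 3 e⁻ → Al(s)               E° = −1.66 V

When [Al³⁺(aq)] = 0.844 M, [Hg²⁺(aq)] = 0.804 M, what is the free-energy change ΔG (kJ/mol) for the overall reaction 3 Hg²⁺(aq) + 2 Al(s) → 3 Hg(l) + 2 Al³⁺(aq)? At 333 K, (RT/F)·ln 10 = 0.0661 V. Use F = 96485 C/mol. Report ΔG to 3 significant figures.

−1450 kJ/mol

With Hg²⁺/Hg reduced at the cathode, E°cell = +0.85 − (−1.66) = +2.51 V and n = 6.
Here Q = [Al³⁺(aq)]^2 / [Hg²⁺(aq)]^3 = 1.37 (log Q = 0.137), giving E = +2.51 − (0.0661/6)·(0.137) = +2.5085 V.
Finally ΔG = −nFE = −(6)(96485 C/mol)(+2.5085 V) = −1450 kJ/mol.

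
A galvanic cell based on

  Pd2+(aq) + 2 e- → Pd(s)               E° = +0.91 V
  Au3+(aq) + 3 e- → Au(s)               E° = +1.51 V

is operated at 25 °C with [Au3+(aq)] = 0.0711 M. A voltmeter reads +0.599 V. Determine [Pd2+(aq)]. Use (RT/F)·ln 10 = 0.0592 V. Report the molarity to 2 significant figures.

0.19 M

With Au³⁺/Au at the cathode and Pd²⁺/Pd at the anode, E°cell = +1.51 − (+0.91) = +0.60 V (n = 6).
Since E = E° − (0.0592/n)·log Q, log Q = n(E° − E)/0.0592 = 0.101.
For 2 Au3+(aq) + 3 Pd(s) → 2 Au(s) + 3 Pd2+(aq), the reaction quotient is Q = [Pd2+(aq)]^3 / [Au3+(aq)]^2.
Solving for the unknown gives log [Pd2+(aq)] = −0.732, so [Pd2+(aq)] ≈ 0.19 M.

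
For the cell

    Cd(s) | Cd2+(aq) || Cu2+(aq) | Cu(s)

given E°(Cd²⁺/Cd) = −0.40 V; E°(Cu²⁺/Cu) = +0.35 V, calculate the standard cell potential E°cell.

By convention the left-hand electrode in cell notation is the anode (oxidation) and the right-hand electrode is the cathode (reduction).
E°cell = E°(right) − E°(left) = +0.35 − (−0.40) = +0.75 V.

+0.75 V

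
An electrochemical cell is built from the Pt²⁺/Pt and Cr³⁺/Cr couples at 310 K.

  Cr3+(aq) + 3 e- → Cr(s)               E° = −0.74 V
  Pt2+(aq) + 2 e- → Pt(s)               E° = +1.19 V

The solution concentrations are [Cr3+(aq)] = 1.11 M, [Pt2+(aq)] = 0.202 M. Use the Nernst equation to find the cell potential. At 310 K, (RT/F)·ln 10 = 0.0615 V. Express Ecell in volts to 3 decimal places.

+1.908 V

The Pt²⁺/Pt couple has the more positive E°, so it is the cathode; Cr³⁺/Cr is the anode.
The standard potential is +1.19 − (−0.74) = +1.93 V and the balanced reaction transfers n = 6 electrons.
Balancing gives 3 Pt2+(aq) + 2 Cr(s) → 3 Pt(s) + 2 Cr3+(aq); hence Q = [Cr3+(aq)]^2 / [Pt2+(aq)]^3 = 149 (log Q = 2.175).
By the Nernst equation, E = +1.93 − (0.0615/6)·(2.175) = +1.908 V.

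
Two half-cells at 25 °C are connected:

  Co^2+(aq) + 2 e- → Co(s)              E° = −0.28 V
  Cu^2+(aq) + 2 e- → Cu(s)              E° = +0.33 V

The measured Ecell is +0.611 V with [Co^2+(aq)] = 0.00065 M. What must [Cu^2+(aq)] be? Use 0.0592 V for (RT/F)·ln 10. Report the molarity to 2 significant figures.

The Cu²⁺/Cu couple has the larger reduction potential, so it is the cathode: E°cell = +0.33 − (−0.28) = +0.61 V and n = 2.
Since E = E° − (0.0592/n)·log Q, log Q = n(E° − E)/0.0592 = −0.034.
The balanced reaction is Cu^2+(aq) + Co(s) → Cu(s) + Co^2+(aq), so Q = [Co^2+(aq)] / [Cu^2+(aq)].
Substituting the known concentrations and solving, log [Cu^2+(aq)] = −3.153 and [Cu^2+(aq)] = 0.00070 M.

0.00070 M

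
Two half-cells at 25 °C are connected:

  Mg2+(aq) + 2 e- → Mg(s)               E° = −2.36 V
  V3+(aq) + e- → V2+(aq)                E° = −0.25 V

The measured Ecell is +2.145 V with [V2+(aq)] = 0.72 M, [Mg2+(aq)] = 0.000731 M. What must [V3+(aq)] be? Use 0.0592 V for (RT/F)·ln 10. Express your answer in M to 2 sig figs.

0.076 M

The V³⁺/V²⁺ couple has the larger reduction potential, so it is the cathode: E°cell = −0.25 − (−2.36) = +2.11 V and n = 2.
From the Nernst equation, log Q = n(E° − E)/0.0592 = 2·(+2.11 − (+2.145))/0.0592 = −1.182.
For 2 V3+(aq) + Mg(s) → 2 V2+(aq) + Mg2+(aq), the reaction quotient is Q = ([V2+(aq)]^2·[Mg2+(aq)]) / [V3+(aq)]^2.
Substituting the known concentrations and solving, log [V3+(aq)] = −1.120 and [V3+(aq)] = 0.076 M.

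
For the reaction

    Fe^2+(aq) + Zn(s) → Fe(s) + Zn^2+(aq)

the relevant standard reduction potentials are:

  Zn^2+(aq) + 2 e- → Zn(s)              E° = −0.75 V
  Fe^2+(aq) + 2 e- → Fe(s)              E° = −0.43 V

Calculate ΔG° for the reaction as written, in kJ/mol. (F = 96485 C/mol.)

−61.8 kJ/mol

In the reaction as written Fe^2+(aq) is reduced, so the Fe²⁺/Fe couple is the cathode and Zn²⁺/Zn is the anode.
E°cell = −0.43 − (−0.75) = +0.32 V; balancing electrons gives n = 2.
ΔG° = −nFE°cell = −(2)(96485)(+0.32) J/mol = −61.8 kJ/mol.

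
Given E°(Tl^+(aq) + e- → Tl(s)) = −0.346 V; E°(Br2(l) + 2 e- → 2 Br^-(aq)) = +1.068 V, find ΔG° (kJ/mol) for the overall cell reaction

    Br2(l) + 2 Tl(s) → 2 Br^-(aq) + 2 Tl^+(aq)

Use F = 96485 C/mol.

−273 kJ/mol

In the reaction as written Br2(l) is reduced, so the Br₂/Br⁻ couple is the cathode and Tl⁺/Tl is the anode.
E°cell = +1.068 − (−0.346) = +1.414 V; balancing electrons gives n = 2.
ΔG° = −nFE°cell = −(2)(96485)(+1.414) J/mol = −273 kJ/mol.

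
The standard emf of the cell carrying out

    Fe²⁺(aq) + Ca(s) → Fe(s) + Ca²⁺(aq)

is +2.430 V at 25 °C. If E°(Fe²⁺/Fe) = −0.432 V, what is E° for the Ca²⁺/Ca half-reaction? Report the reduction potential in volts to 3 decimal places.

−2.862 V

In the reaction as written the Fe²⁺/Fe couple is reduced (cathode) and Ca²⁺/Ca is oxidized (anode), so E°cell = E°(Fe²⁺/Fe) − E°(Ca²⁺/Ca).
E°(Ca²⁺/Ca) = E°(cathode) − E°cell = −0.432 − (+2.430) = −2.862 V.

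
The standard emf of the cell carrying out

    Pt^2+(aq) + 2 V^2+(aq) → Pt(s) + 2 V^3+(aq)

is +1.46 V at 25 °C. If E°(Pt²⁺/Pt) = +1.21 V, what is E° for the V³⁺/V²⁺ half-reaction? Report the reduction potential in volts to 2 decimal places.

In the reaction as written the Pt²⁺/Pt couple is reduced (cathode) and V³⁺/V²⁺ is oxidized (anode), so E°cell = E°(Pt²⁺/Pt) − E°(V³⁺/V²⁺).
E°(V³⁺/V²⁺) = E°(cathode) − E°cell = +1.21 − (+1.46) = −0.25 V.

−0.25 V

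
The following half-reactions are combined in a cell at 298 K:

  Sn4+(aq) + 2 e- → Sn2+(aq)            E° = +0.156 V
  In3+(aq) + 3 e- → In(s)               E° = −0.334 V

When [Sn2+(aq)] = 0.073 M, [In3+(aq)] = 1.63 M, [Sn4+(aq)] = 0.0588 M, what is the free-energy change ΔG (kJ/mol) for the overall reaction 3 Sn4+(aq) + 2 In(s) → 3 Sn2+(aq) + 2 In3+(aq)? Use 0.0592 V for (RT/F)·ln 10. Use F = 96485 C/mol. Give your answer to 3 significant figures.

−280 kJ/mol

E°cell = +0.156 − (−0.334) = +0.490 V; the balanced reaction transfers n = 6 electrons.
Q = ([Sn2+(aq)]^3·[In3+(aq)]^2) / [Sn4+(aq)]^3 = 5.08, so log Q = 0.706 and E = +0.490 − (0.0592/6)(0.706) = +0.4830 V.
ΔG = −nFE = −(6)(96485)(+0.4830) J/mol = −280 kJ/mol.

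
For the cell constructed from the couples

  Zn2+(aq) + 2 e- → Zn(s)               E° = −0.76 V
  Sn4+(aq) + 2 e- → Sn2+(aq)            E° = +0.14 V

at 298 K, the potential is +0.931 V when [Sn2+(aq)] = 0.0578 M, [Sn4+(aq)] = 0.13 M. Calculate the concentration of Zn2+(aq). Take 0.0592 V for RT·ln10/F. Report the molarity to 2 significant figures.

Sn⁴⁺/Sn²⁺ is the cathode (higher E°); E°cell = +0.14 − (−0.76) = +0.90 V with n = 2.
Since E = E° − (0.0592/n)·log Q, log Q = n(E° − E)/0.0592 = −1.047.
For Sn4+(aq) + Zn(s) → Sn2+(aq) + Zn2+(aq), the reaction quotient is Q = ([Sn2+(aq)]·[Zn2+(aq)]) / [Sn4+(aq)].
Substituting the known concentrations and solving, log [Zn2+(aq)] = −0.695 and [Zn2+(aq)] = 0.20 M.

0.20 M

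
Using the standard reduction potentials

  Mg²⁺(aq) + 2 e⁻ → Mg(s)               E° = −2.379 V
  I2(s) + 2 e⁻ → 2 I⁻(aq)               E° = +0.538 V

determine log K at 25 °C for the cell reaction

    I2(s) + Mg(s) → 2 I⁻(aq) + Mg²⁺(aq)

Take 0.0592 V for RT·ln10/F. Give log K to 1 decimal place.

The I₂/I⁻ couple is reduced (cathode); E°cell = +0.538 − (−2.379) = +2.917 V with n = 2.
At equilibrium E = 0, so log K = nE°cell / 0.0592 = (2)(+2.917) / 0.0592 = 98.5.

log K = 98.5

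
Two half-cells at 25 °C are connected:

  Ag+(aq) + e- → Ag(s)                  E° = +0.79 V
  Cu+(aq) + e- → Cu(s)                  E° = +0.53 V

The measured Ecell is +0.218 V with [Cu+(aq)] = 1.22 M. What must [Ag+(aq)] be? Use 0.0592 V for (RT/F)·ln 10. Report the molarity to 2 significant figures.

0.24 M

Ag⁺/Ag is the cathode (higher E°); E°cell = +0.79 − (+0.53) = +0.26 V with n = 1.
Rearranging E = E° − (0.0592/n)·log Q gives log Q = 1(+0.26 − (+0.218))/0.0592 = 0.709.
Balancing electrons gives Ag+(aq) + Cu(s) → Ag(s) + Cu+(aq); thus Q = [Cu+(aq)] / [Ag+(aq)].
Isolating [Ag+(aq)] in Q = 10^{0.709} yields log [Ag+(aq)] = −0.623, i.e. 0.24 M.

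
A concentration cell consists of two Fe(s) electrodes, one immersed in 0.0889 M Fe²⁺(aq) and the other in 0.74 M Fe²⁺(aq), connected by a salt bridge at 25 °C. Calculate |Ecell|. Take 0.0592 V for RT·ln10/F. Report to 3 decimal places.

0.027 V

For a concentration cell E°cell = 0, since both electrodes use the same couple.
The compartment with the higher Fe²⁺(aq) concentration (0.74 M) acts as the cathode; ions are reduced there and produced at the dilute (0.0889 M) anode.
With n = 2, Ecell = −(0.0592/2)·log([dilute]/[conc]) = −(0.0592/2)·log(0.0889/0.74) = +0.027 V.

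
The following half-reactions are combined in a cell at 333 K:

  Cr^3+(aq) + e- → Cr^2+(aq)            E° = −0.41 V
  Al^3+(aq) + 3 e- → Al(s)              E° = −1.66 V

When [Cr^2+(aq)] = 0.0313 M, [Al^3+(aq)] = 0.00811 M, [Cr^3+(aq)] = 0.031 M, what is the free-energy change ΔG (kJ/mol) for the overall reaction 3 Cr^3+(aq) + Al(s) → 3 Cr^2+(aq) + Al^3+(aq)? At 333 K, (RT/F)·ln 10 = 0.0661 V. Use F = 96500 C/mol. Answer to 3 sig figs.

With Cr³⁺/Cr²⁺ reduced at the cathode, E°cell = −0.41 − (−1.66) = +1.25 V and n = 3.
Here Q = ([Cr^2+(aq)]^3·[Al^3+(aq)]) / [Cr^3+(aq)]^3 = 0.00835 (log Q = −2.078), giving E = +1.25 − (0.0661/3)·(−2.078) = +1.2958 V.
Then ΔG = −nFE = −3 × 96500 × +1.2958 J/mol = −375 kJ/mol.

−375 kJ/mol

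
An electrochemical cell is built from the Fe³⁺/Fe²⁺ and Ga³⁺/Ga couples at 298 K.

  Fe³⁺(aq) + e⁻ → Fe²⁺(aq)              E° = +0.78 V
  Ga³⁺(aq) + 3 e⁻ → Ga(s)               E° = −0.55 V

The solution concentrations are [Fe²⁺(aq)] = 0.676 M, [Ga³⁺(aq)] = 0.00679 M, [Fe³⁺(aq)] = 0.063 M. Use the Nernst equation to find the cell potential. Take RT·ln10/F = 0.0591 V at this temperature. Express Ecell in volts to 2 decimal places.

+1.31 V

Fe³⁺/Fe²⁺ is reduced (cathode, E° = +0.78 V) and Ga³⁺/Ga is oxidized (anode).
The standard potential is +0.78 − (−0.55) = +1.33 V and the balanced reaction transfers n = 3 electrons.
The balanced reaction is 3 Fe³⁺(aq) + Ga(s) → 3 Fe²⁺(aq) + Ga³⁺(aq), so Q = ([Fe²⁺(aq)]^3·[Ga³⁺(aq)]) / [Fe³⁺(aq)]^3 = 8.39 and log Q = 0.924.
Applying E = E° − (RT ln10/nF)·log Q gives +1.33 − (0.0591/3)(0.924) = +1.31 V.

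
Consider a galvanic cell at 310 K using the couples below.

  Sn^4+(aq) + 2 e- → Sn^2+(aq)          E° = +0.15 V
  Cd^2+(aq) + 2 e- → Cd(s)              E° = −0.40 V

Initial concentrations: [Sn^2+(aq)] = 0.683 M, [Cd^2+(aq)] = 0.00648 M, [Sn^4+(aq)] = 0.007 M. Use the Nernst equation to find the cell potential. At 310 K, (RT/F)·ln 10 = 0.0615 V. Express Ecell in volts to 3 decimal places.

+0.556 V

Since E°(Sn⁴⁺/Sn²⁺) > E°(Cd²⁺/Cd), Sn⁴⁺/Sn²⁺ serves as the cathode.
E°cell = +0.15 − (−0.40) = +0.55 V, with n = 2 electrons transferred.
The balanced reaction is Sn^4+(aq) + Cd(s) → Sn^2+(aq) + Cd^2+(aq), so Q = ([Sn^2+(aq)]·[Cd^2+(aq)]) / [Sn^4+(aq)] = 0.632 and log Q = −0.199.
E = E° − (0.0615/n)·log Q = +0.55 − (0.0615/2)(−0.199) = +0.556 V.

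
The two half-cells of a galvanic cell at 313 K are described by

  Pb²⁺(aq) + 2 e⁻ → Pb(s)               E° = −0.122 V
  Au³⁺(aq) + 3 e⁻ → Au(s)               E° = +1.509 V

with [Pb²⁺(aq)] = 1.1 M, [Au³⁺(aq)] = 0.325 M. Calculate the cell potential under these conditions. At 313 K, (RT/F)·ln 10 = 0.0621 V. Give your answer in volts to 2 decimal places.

The Au³⁺/Au couple has the more positive E°, so it is the cathode; Pb²⁺/Pb is the anode.
The standard potential is +1.509 − (−0.122) = +1.631 V and the balanced reaction transfers n = 6 electrons.
For the overall reaction 2 Au³⁺(aq) + 3 Pb(s) → 2 Au(s) + 3 Pb²⁺(aq), Q = [Pb²⁺(aq)]^3 / [Au³⁺(aq)]^2 = 12.6, giving log Q = 1.100.
E = E° − (0.0621/n)·log Q = +1.631 − (0.0621/6)(1.100) = +1.62 V.

+1.62 V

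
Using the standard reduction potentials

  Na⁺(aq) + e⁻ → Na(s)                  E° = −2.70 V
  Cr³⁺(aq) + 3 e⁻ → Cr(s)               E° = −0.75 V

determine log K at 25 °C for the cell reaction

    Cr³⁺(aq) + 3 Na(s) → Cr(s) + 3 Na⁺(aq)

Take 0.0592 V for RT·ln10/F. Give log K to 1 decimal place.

log K = 98.8

The Cr³⁺/Cr couple is reduced (cathode); E°cell = −0.75 − (−2.70) = +1.95 V with n = 3.
At equilibrium E = 0, so log K = nE°cell / 0.0592 = (3)(+1.95) / 0.0592 = 98.8.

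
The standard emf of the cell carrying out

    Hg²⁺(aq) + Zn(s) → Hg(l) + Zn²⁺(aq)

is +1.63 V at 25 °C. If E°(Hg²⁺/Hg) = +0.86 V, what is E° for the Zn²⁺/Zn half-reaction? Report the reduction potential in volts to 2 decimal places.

In the reaction as written the Hg²⁺/Hg couple is reduced (cathode) and Zn²⁺/Zn is oxidized (anode), so E°cell = E°(Hg²⁺/Hg) − E°(Zn²⁺/Zn).
E°(Zn²⁺/Zn) = E°(cathode) − E°cell = +0.86 − (+1.63) = −0.77 V.

−0.77 V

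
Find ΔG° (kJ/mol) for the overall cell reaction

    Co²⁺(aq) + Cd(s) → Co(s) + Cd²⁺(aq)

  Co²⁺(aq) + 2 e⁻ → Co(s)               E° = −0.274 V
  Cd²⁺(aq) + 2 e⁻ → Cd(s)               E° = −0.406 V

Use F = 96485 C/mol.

In the reaction as written Co²⁺(aq) is reduced, so the Co²⁺/Co couple is the cathode and Cd²⁺/Cd is the anode.
E°cell = −0.274 − (−0.406) = +0.132 V; balancing electrons gives n = 2.
ΔG° = −nFE°cell = −(2)(96485)(+0.132) J/mol = −25.5 kJ/mol.

−25.5 kJ/mol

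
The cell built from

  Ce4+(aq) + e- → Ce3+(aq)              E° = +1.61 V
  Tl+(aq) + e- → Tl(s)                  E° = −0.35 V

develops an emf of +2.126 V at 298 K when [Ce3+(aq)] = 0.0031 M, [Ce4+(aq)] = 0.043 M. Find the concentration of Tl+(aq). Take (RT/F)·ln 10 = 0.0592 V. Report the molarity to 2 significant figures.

0.022 M

The Ce⁴⁺/Ce³⁺ couple has the larger reduction potential, so it is the cathode: E°cell = +1.61 − (−0.35) = +1.96 V and n = 1.
Since E = E° − (0.0592/n)·log Q, log Q = n(E° − E)/0.0592 = −2.804.
For Ce4+(aq) + Tl(s) → Ce3+(aq) + Tl+(aq), the reaction quotient is Q = ([Ce3+(aq)]·[Tl+(aq)]) / [Ce4+(aq)].
Isolating [Tl+(aq)] in Q = 10^{−2.804} yields log [Tl+(aq)] = −1.662, i.e. 0.022 M.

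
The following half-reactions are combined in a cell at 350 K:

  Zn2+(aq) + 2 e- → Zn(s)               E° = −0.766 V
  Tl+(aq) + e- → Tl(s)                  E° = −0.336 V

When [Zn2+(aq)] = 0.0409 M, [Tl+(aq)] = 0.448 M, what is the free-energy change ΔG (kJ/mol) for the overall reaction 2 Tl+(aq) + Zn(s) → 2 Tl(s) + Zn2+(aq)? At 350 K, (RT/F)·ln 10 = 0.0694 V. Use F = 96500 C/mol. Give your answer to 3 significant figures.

−87.6 kJ/mol

The standard cell potential is −0.336 − (−0.766) = +0.430 V, with n = 2 electrons in the balanced equation.
Here Q = [Zn2+(aq)] / [Tl+(aq)]^2 = 0.204 (log Q = −0.691), giving E = +0.430 − (0.0694/2)·(−0.691) = +0.4540 V.
ΔG = −nFE = −(2)(96500)(+0.4540) J/mol = −87.6 kJ/mol.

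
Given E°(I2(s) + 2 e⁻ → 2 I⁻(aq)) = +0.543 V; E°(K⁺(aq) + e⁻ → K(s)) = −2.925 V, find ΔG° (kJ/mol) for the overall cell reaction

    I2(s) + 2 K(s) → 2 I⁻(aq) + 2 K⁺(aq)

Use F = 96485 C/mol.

−669 kJ/mol

In the reaction as written I2(s) is reduced, so the I₂/I⁻ couple is the cathode and K⁺/K is the anode.
E°cell = +0.543 − (−2.925) = +3.468 V; balancing electrons gives n = 2.
ΔG° = −nFE°cell = −(2)(96485)(+3.468) J/mol = −669 kJ/mol.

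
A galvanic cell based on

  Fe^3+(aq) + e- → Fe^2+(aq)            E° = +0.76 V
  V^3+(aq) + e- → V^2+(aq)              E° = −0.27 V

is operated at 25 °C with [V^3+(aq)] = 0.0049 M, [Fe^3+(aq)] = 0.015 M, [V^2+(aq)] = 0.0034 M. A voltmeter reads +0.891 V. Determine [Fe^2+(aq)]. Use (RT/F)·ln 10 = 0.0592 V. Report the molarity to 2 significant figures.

With Fe³⁺/Fe²⁺ at the cathode and V³⁺/V²⁺ at the anode, E°cell = +0.76 − (−0.27) = +1.03 V (n = 1).
From the Nernst equation, log Q = n(E° − E)/0.0592 = 1·(+1.03 − (+0.891))/0.0592 = 2.348.
For Fe^3+(aq) + V^2+(aq) → Fe^2+(aq) + V^3+(aq), the reaction quotient is Q = ([Fe^2+(aq)]·[V^3+(aq)]) / ([Fe^3+(aq)]·[V^2+(aq)]).
Solving for the unknown gives log [Fe^2+(aq)] = 0.365, so [Fe^2+(aq)] ≈ 2.3 M.

2.3 M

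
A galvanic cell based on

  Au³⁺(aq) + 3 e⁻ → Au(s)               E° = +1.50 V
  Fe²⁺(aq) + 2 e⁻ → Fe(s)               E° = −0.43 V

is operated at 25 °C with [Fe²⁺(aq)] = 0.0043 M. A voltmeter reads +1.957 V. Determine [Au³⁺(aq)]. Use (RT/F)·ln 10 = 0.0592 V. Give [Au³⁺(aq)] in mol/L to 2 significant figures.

Au³⁺/Au is the cathode (higher E°); E°cell = +1.50 − (−0.43) = +1.93 V with n = 6.
Since E = E° − (0.0592/n)·log Q, log Q = n(E° − E)/0.0592 = −2.736.
For 2 Au³⁺(aq) + 3 Fe(s) → 2 Au(s) + 3 Fe²⁺(aq), the reaction quotient is Q = [Fe²⁺(aq)]^3 / [Au³⁺(aq)]^2.
Solving for the unknown gives log [Au³⁺(aq)] = −2.182, so [Au³⁺(aq)] ≈ 0.0066 M.

0.0066 M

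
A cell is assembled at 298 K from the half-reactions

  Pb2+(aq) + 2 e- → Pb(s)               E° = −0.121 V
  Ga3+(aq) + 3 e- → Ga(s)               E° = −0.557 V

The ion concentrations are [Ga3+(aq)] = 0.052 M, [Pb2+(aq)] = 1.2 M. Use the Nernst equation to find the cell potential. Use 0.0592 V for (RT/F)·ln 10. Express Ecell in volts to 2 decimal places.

Since E°(Pb²⁺/Pb) > E°(Ga³⁺/Ga), Pb²⁺/Pb serves as the cathode.
The standard potential is −0.121 − (−0.557) = +0.436 V and the balanced reaction transfers n = 6 electrons.
Balancing gives 3 Pb2+(aq) + 2 Ga(s) → 3 Pb(s) + 2 Ga3+(aq); hence Q = [Ga3+(aq)]^2 / [Pb2+(aq)]^3 = 0.00156 (log Q = −2.806).
Applying E = E° − (RT ln10/nF)·log Q gives +0.436 − (0.0592/6)(−2.806) = +0.46 V.

+0.46 V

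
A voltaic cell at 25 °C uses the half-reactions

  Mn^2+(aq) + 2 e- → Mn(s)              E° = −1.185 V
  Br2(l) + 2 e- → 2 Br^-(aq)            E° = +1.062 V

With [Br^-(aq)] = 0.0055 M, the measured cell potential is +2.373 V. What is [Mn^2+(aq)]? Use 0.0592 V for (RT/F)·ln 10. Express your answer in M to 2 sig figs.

1.8 M

With Br₂/Br⁻ at the cathode and Mn²⁺/Mn at the anode, E°cell = +1.062 − (−1.185) = +2.247 V (n = 2).
From the Nernst equation, log Q = n(E° − E)/0.0592 = 2·(+2.247 − (+2.373))/0.0592 = −4.257.
Balancing electrons gives Br2(l) + Mn(s) → 2 Br^-(aq) + Mn^2+(aq); thus Q = [Br^-(aq)]^2·[Mn^2+(aq)].
Substituting the known concentrations and solving, log [Mn^2+(aq)] = 0.262 and [Mn^2+(aq)] = 1.8 M.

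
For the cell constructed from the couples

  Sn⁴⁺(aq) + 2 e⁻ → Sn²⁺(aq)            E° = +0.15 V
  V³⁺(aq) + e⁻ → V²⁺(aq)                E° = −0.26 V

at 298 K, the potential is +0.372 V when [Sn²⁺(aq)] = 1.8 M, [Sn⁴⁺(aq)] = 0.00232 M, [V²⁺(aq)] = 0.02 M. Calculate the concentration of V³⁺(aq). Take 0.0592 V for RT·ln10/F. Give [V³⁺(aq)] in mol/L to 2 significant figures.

The Sn⁴⁺/Sn²⁺ couple has the larger reduction potential, so it is the cathode: E°cell = +0.15 − (−0.26) = +0.41 V and n = 2.
From the Nernst equation, log Q = n(E° − E)/0.0592 = 2·(+0.41 − (+0.372))/0.0592 = 1.284.
Balancing electrons gives Sn⁴⁺(aq) + 2 V²⁺(aq) → Sn²⁺(aq) + 2 V³⁺(aq); thus Q = ([Sn²⁺(aq)]·[V³⁺(aq)]^2) / ([Sn⁴⁺(aq)]·[V²⁺(aq)]^2).
Isolating [V³⁺(aq)] in Q = 10^{1.284} yields log [V³⁺(aq)] = −2.502, i.e. 0.0031 M.

0.0031 M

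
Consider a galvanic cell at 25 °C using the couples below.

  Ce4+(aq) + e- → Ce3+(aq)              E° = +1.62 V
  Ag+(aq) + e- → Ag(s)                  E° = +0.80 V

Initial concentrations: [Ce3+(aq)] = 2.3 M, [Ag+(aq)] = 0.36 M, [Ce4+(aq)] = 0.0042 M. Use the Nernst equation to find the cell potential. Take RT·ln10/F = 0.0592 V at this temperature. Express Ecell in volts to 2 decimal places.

Ce⁴⁺/Ce³⁺ is reduced (cathode, E° = +1.62 V) and Ag⁺/Ag is oxidized (anode).
The standard potential is +1.62 − (+0.80) = +0.82 V and the balanced reaction transfers n = 1 electron.
Balancing gives Ce4+(aq) + Ag(s) → Ce3+(aq) + Ag+(aq); hence Q = ([Ce3+(aq)]·[Ag+(aq)]) / [Ce4+(aq)] = 197 (log Q = 2.295).
By the Nernst equation, E = +0.82 − (0.0592/1)·(2.295) = +0.68 V.

+0.68 V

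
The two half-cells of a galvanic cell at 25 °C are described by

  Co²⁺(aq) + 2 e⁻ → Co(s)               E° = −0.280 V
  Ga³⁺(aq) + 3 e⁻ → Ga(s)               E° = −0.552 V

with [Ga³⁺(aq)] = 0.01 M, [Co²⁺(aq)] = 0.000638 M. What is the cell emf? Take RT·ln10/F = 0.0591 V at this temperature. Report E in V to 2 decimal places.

The Co²⁺/Co couple has the more positive E°, so it is the cathode; Ga³⁺/Ga is the anode.
E°cell = −0.280 − (−0.552) = +0.272 V, with n = 6 electrons transferred.
For the overall reaction 3 Co²⁺(aq) + 2 Ga(s) → 3 Co(s) + 2 Ga³⁺(aq), Q = [Ga³⁺(aq)]^2 / [Co²⁺(aq)]^3 = 3.85×10^5, giving log Q = 5.586.
Applying E = E° − (RT ln10/nF)·log Q gives +0.272 − (0.0591/6)(5.586) = +0.22 V.

+0.22 V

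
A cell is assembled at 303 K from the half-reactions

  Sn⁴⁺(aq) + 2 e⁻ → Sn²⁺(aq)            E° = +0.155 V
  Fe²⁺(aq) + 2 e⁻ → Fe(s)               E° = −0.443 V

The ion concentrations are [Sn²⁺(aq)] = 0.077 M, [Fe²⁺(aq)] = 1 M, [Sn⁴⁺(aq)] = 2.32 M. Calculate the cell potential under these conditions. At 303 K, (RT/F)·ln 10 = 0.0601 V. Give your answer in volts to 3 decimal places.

Since E°(Sn⁴⁺/Sn²⁺) > E°(Fe²⁺/Fe), Sn⁴⁺/Sn²⁺ serves as the cathode.
E°cell = +0.155 − (−0.443) = +0.598 V, with n = 2 electrons transferred.
For the overall reaction Sn⁴⁺(aq) + Fe(s) → Sn²⁺(aq) + Fe²⁺(aq), Q = ([Sn²⁺(aq)]·[Fe²⁺(aq)]) / [Sn⁴⁺(aq)] = 0.0332, giving log Q = −1.479.
Applying E = E° − (RT ln10/nF)·log Q gives +0.598 − (0.0601/2)(−1.479) = +0.642 V.

+0.642 V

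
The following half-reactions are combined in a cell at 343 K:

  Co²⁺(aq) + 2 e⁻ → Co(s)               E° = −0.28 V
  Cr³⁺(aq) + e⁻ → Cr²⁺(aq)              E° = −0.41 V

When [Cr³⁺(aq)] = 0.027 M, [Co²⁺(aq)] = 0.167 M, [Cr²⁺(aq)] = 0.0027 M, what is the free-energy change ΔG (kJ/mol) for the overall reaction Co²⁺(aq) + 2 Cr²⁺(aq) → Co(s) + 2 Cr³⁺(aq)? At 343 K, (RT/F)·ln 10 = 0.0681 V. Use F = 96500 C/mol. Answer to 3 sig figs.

−6.83 kJ/mol

E°cell = −0.28 − (−0.41) = +0.13 V; the balanced reaction transfers n = 2 electrons.
Here Q = [Cr³⁺(aq)]^2 / ([Co²⁺(aq)]·[Cr²⁺(aq)]^2) = 599 (log Q = 2.777), giving E = +0.13 − (0.0681/2)·(2.777) = +0.0354 V.
Then ΔG = −nFE = −2 × 96500 × +0.0354 J/mol = −6.83 kJ/mol.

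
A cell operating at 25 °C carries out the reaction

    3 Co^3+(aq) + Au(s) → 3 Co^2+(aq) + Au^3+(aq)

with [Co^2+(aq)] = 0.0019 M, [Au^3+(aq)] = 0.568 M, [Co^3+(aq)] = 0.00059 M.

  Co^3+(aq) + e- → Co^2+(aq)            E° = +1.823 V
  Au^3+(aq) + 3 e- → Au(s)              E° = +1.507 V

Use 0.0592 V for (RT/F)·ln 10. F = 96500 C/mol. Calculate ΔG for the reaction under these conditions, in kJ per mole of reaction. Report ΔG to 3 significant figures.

With Co³⁺/Co²⁺ reduced at the cathode, E°cell = +1.823 − (+1.507) = +0.316 V and n = 3.
Here Q = ([Co^2+(aq)]^3·[Au^3+(aq)]) / [Co^3+(aq)]^3 = 19 (log Q = 1.278), giving E = +0.316 − (0.0592/3)·(1.278) = +0.2908 V.
Finally ΔG = −nFE = −(3)(96500 C/mol)(+0.2908 V) = −84.2 kJ/mol.

−84.2 kJ/mol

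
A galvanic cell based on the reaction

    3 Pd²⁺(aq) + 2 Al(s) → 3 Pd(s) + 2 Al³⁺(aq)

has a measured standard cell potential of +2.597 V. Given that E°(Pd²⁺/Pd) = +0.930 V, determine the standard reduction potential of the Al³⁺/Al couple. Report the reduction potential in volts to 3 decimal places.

In the reaction as written the Pd²⁺/Pd couple is reduced (cathode) and Al³⁺/Al is oxidized (anode), so E°cell = E°(Pd²⁺/Pd) − E°(Al³⁺/Al).
E°(Al³⁺/Al) = E°(cathode) − E°cell = +0.930 − (+2.597) = −1.667 V.

−1.667 V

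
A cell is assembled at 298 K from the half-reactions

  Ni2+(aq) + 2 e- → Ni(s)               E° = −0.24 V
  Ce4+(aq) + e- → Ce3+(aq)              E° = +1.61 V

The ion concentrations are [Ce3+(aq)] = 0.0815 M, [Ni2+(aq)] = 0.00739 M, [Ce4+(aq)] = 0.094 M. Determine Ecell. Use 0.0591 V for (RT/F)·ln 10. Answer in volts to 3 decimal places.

Ce⁴⁺/Ce³⁺ is reduced (cathode, E° = +1.61 V) and Ni²⁺/Ni is oxidized (anode).
E°cell = +1.61 − (−0.24) = +1.85 V, with n = 2 electrons transferred.
Balancing gives 2 Ce4+(aq) + Ni(s) → 2 Ce3+(aq) + Ni2+(aq); hence Q = ([Ce3+(aq)]^2·[Ni2+(aq)]) / [Ce4+(aq)]^2 = 0.00556 (log Q = −2.255).
E = E° − (0.0591/n)·log Q = +1.85 − (0.0591/2)(−2.255) = +1.917 V.

+1.917 V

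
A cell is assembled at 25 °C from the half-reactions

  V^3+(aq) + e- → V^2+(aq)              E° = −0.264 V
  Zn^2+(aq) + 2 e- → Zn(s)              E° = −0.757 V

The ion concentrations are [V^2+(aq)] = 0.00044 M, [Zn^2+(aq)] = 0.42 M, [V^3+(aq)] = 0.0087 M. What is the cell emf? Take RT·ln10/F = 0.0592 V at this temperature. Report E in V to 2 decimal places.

+0.58 V

Since E°(V³⁺/V²⁺) > E°(Zn²⁺/Zn), V³⁺/V²⁺ serves as the cathode.
E°cell = E°cat − E°an = −0.264 − (−0.757) = +0.493 V; n = 2.
For the overall reaction 2 V^3+(aq) + Zn(s) → 2 V^2+(aq) + Zn^2+(aq), Q = ([V^2+(aq)]^2·[Zn^2+(aq)]) / [V^3+(aq)]^2 = 0.00107, giving log Q = −2.969.
By the Nernst equation, E = +0.493 − (0.0592/2)·(−2.969) = +0.58 V.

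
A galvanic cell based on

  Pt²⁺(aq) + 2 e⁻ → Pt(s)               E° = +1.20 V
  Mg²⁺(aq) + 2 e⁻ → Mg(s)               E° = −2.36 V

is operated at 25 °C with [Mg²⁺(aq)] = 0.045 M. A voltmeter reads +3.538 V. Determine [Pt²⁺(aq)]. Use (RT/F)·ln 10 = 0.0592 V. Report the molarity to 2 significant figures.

Pt²⁺/Pt is the cathode (higher E°); E°cell = +1.20 − (−2.36) = +3.56 V with n = 2.
Rearranging E = E° − (0.0592/n)·log Q gives log Q = 2(+3.56 − (+3.538))/0.0592 = 0.743.
For Pt²⁺(aq) + Mg(s) → Pt(s) + Mg²⁺(aq), the reaction quotient is Q = [Mg²⁺(aq)] / [Pt²⁺(aq)].
Solving for the unknown gives log [Pt²⁺(aq)] = −2.090, so [Pt²⁺(aq)] ≈ 0.0081 M.

0.0081 M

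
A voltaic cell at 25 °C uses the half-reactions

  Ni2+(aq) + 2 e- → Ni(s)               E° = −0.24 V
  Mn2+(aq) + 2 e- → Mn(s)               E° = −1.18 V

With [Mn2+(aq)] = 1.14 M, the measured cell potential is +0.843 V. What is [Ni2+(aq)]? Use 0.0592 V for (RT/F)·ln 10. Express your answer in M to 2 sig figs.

With Ni²⁺/Ni at the cathode and Mn²⁺/Mn at the anode, E°cell = −0.24 − (−1.18) = +0.94 V (n = 2).
Rearranging E = E° − (0.0592/n)·log Q gives log Q = 2(+0.94 − (+0.843))/0.0592 = 3.277.
Balancing electrons gives Ni2+(aq) + Mn(s) → Ni(s) + Mn2+(aq); thus Q = [Mn2+(aq)] / [Ni2+(aq)].
Solving for the unknown gives log [Ni2+(aq)] = −3.220, so [Ni2+(aq)] ≈ 0.00060 M.

0.00060 M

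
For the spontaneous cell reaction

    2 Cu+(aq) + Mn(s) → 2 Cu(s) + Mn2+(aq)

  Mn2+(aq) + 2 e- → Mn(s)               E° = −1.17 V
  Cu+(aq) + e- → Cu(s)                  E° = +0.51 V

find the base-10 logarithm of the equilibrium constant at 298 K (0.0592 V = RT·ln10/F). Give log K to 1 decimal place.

log K = 56.8

The Cu⁺/Cu couple is reduced (cathode); E°cell = +0.51 − (−1.17) = +1.68 V with n = 2.
At equilibrium E = 0, so log K = nE°cell / 0.0592 = (2)(+1.68) / 0.0592 = 56.8.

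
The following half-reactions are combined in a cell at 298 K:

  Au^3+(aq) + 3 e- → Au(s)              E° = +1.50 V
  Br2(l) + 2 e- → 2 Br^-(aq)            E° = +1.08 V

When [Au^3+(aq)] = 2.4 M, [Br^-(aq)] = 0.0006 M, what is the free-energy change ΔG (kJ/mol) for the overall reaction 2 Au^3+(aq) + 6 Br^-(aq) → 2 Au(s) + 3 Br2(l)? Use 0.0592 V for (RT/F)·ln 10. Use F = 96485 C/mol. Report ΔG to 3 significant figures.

E°cell = +1.50 − (+1.08) = +0.42 V; the balanced reaction transfers n = 6 electrons.
Here Q = 1 / ([Au^3+(aq)]^2·[Br^-(aq)]^6) = 3.72×10^18 (log Q = 18.571), giving E = +0.42 − (0.0592/6)·(18.571) = +0.2368 V.
ΔG = −nFE = −(6)(96485)(+0.2368) J/mol = −137 kJ/mol.

−137 kJ/mol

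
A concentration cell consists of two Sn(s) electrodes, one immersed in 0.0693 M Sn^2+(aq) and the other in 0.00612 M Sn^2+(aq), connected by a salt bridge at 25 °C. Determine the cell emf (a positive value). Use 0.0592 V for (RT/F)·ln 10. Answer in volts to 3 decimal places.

For a concentration cell E°cell = 0, since both electrodes use the same couple.
The compartment with the higher Sn^2+(aq) concentration (0.0693 M) acts as the cathode; ions are reduced there and produced at the dilute (0.00612 M) anode.
With n = 2, Ecell = −(0.0592/2)·log([dilute]/[conc]) = −(0.0592/2)·log(0.00612/0.0693) = +0.031 V.

0.031 V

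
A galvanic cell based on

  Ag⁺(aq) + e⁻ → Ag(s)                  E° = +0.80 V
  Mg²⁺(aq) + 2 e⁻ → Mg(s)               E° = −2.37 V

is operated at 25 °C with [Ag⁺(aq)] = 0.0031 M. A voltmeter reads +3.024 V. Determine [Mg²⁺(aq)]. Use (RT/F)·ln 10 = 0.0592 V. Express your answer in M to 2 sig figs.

With Ag⁺/Ag at the cathode and Mg²⁺/Mg at the anode, E°cell = +0.80 − (−2.37) = +3.17 V (n = 2).
Rearranging E = E° − (0.0592/n)·log Q gives log Q = 2(+3.17 − (+3.024))/0.0592 = 4.932.
The balanced reaction is 2 Ag⁺(aq) + Mg(s) → 2 Ag(s) + Mg²⁺(aq), so Q = [Mg²⁺(aq)] / [Ag⁺(aq)]^2.
Solving for the unknown gives log [Mg²⁺(aq)] = −0.085, so [Mg²⁺(aq)] ≈ 0.82 M.

0.82 M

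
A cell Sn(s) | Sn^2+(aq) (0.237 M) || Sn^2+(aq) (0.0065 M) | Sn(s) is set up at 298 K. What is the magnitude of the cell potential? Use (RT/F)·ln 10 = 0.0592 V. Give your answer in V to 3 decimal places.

0.046 V

For a concentration cell E°cell = 0, since both electrodes use the same couple.
The compartment with the higher Sn^2+(aq) concentration (0.237 M) acts as the cathode; ions are reduced there and produced at the dilute (0.0065 M) anode.
With n = 2, Ecell = −(0.0592/2)·log([dilute]/[conc]) = −(0.0592/2)·log(0.0065/0.237) = +0.046 V.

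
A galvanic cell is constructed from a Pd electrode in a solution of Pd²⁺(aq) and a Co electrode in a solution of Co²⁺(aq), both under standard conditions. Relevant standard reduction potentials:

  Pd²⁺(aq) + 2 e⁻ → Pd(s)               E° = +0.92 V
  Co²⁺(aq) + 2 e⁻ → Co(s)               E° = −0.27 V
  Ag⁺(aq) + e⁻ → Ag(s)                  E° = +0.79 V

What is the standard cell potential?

+1.19 V

The Pd²⁺/Pd couple has the higher E°, so Pd ion is reduced (cathode) and Co is oxidized (anode).
E°cell = E°(cathode) − E°(anode) = +0.92 − (−0.27) = +1.19 V.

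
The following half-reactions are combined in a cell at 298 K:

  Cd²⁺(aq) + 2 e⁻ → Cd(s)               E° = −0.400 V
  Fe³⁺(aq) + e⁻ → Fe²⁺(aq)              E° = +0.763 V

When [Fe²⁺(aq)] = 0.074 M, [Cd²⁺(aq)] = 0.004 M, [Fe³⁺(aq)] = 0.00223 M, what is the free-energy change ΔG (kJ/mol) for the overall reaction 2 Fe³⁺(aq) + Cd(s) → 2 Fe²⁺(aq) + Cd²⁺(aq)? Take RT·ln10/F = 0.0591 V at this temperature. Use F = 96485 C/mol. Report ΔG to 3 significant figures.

−221 kJ/mol

The standard cell potential is +0.763 − (−0.400) = +1.163 V, with n = 2 electrons in the balanced equation.
The reaction quotient is ([Fe²⁺(aq)]^2·[Cd²⁺(aq)]) / [Fe³⁺(aq)]^2 = 4.4; by Nernst, E = +1.163 − (0.0591/2)(0.644) = +1.1440 V.
Finally ΔG = −nFE = −(2)(96485 C/mol)(+1.1440 V) = −221 kJ/mol.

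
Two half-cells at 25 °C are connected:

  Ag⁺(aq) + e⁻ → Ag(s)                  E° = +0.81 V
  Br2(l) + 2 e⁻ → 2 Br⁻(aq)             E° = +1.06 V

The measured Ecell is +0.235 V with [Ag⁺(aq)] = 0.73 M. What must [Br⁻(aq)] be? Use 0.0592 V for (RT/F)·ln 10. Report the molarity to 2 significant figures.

2.5 M

The Br₂/Br⁻ couple has the larger reduction potential, so it is the cathode: E°cell = +1.06 − (+0.81) = +0.25 V and n = 2.
Rearranging E = E° − (0.0592/n)·log Q gives log Q = 2(+0.25 − (+0.235))/0.0592 = 0.507.
The balanced reaction is Br2(l) + 2 Ag(s) → 2 Br⁻(aq) + 2 Ag⁺(aq), so Q = [Br⁻(aq)]^2·[Ag⁺(aq)]^2.
Isolating [Br⁻(aq)] in Q = 10^{0.507} yields log [Br⁻(aq)] = 0.390, i.e. 2.5 M.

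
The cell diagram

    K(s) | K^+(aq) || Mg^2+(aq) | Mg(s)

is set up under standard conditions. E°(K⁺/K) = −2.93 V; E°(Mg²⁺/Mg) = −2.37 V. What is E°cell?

+0.56 V

By convention the left-hand electrode in cell notation is the anode (oxidation) and the right-hand electrode is the cathode (reduction).
E°cell = E°(right) − E°(left) = −2.37 − (−2.93) = +0.56 V.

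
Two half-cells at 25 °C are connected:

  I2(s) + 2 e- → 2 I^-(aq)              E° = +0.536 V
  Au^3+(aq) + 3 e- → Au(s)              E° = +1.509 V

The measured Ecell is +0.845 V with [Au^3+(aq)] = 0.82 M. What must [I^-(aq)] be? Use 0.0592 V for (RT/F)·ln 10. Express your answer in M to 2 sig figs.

0.0074 M

Au³⁺/Au is the cathode (higher E°); E°cell = +1.509 − (+0.536) = +0.973 V with n = 6.
Rearranging E = E° − (0.0592/n)·log Q gives log Q = 6(+0.973 − (+0.845))/0.0592 = 12.973.
For 2 Au^3+(aq) + 6 I^-(aq) → 2 Au(s) + 3 I2(s), the reaction quotient is Q = 1 / ([Au^3+(aq)]^2·[I^-(aq)]^6).
Isolating [I^-(aq)] in Q = 10^{12.973} yields log [I^-(aq)] = −2.133, i.e. 0.0074 M.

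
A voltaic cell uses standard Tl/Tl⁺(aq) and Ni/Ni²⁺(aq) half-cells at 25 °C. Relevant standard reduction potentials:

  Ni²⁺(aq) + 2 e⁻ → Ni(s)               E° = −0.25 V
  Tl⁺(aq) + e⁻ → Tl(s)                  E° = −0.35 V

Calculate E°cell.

The Ni²⁺/Ni couple has the higher E°, so Ni ion is reduced (cathode) and Tl is oxidized (anode).
E°cell = E°(cathode) − E°(anode) = −0.25 − (−0.35) = +0.10 V.

+0.10 V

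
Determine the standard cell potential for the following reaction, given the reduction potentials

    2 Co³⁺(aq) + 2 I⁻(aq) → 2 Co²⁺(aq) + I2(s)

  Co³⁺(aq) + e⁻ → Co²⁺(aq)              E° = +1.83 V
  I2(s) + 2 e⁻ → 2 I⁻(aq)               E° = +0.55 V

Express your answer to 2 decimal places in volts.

+1.28 V

Co³⁺(aq) gains electrons, so the Co³⁺/Co²⁺ couple is the cathode; the I₂/I⁻ couple is the anode.
E°cell = E°(cathode) − E°(anode) = +1.83 − (+0.55) = +1.28 V.
The positive value indicates the reaction is spontaneous as written.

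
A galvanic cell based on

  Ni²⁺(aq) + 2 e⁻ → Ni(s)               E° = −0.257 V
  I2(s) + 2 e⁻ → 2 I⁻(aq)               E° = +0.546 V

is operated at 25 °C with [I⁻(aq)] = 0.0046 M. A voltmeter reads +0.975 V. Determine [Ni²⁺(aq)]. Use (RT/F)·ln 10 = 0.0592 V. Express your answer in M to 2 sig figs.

The I₂/I⁻ couple has the larger reduction potential, so it is the cathode: E°cell = +0.546 − (−0.257) = +0.803 V and n = 2.
From the Nernst equation, log Q = n(E° − E)/0.0592 = 2·(+0.803 − (+0.975))/0.0592 = −5.811.
Balancing electrons gives I2(s) + Ni(s) → 2 I⁻(aq) + Ni²⁺(aq); thus Q = [I⁻(aq)]^2·[Ni²⁺(aq)].
Solving for the unknown gives log [Ni²⁺(aq)] = −1.137, so [Ni²⁺(aq)] ≈ 0.073 M.

0.073 M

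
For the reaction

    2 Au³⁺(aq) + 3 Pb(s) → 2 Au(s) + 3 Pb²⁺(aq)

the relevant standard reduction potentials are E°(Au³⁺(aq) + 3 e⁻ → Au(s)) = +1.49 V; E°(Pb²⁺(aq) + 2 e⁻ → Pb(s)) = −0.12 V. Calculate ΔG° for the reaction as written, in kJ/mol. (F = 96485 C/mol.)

−932 kJ/mol

In the reaction as written Au³⁺(aq) is reduced, so the Au³⁺/Au couple is the cathode and Pb²⁺/Pb is the anode.
E°cell = +1.49 − (−0.12) = +1.61 V; balancing electrons gives n = 6.
ΔG° = −nFE°cell = −(6)(96485)(+1.61) J/mol = −932 kJ/mol.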